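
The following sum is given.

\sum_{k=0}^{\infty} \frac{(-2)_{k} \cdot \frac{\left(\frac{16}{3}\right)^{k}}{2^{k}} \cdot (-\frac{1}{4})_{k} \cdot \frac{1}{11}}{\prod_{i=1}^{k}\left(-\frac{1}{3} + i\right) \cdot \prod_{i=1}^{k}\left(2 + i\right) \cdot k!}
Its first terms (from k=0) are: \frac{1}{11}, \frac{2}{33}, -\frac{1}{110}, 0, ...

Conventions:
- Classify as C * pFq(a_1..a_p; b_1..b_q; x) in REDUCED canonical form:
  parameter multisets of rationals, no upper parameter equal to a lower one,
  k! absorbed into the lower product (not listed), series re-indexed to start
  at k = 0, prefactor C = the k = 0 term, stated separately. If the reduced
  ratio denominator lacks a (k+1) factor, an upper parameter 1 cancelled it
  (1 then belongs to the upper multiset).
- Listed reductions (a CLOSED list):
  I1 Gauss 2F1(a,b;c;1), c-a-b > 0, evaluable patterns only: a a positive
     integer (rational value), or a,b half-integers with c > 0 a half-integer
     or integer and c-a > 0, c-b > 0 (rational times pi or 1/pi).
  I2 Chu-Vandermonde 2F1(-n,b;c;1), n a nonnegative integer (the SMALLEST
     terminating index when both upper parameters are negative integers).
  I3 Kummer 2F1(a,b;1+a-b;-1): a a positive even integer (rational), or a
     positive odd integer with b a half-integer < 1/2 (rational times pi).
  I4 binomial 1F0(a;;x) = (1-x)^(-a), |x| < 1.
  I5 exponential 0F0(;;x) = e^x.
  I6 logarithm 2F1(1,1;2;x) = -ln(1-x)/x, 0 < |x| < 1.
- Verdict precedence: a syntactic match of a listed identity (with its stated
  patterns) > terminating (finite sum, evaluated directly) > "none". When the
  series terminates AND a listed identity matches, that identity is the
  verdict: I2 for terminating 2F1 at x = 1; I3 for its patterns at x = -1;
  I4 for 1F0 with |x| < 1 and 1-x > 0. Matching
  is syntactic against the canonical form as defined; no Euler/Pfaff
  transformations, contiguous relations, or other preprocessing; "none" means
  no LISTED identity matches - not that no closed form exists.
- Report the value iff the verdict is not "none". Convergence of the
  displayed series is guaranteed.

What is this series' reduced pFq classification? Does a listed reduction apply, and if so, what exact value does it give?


Classification (C = \frac{1}{11}): 2F2 with upper {-2, -\frac{1}{4}}, lower {\frac{2}{3}, 3}, argument x = \frac{8}{3}. Verdict: terminating at k = 2: the factor (-2)_k kills every later term; summing the 3 survivors is exact. Value: \frac{47}{330}.

Key observation: x = \frac{8}{3} and the lower running product (C = 1/11, x = 8/3) is a rising factorial.
Step ratio: r(k) = \frac{8}{3} * (k-2) (k-\frac{1}{4}) / [(k+\frac{2}{3}) (k+3) (k+1)] - poly over poly, x = \frac{8}{3} from leading terms; C = \frac{1}{11} at k = 0.


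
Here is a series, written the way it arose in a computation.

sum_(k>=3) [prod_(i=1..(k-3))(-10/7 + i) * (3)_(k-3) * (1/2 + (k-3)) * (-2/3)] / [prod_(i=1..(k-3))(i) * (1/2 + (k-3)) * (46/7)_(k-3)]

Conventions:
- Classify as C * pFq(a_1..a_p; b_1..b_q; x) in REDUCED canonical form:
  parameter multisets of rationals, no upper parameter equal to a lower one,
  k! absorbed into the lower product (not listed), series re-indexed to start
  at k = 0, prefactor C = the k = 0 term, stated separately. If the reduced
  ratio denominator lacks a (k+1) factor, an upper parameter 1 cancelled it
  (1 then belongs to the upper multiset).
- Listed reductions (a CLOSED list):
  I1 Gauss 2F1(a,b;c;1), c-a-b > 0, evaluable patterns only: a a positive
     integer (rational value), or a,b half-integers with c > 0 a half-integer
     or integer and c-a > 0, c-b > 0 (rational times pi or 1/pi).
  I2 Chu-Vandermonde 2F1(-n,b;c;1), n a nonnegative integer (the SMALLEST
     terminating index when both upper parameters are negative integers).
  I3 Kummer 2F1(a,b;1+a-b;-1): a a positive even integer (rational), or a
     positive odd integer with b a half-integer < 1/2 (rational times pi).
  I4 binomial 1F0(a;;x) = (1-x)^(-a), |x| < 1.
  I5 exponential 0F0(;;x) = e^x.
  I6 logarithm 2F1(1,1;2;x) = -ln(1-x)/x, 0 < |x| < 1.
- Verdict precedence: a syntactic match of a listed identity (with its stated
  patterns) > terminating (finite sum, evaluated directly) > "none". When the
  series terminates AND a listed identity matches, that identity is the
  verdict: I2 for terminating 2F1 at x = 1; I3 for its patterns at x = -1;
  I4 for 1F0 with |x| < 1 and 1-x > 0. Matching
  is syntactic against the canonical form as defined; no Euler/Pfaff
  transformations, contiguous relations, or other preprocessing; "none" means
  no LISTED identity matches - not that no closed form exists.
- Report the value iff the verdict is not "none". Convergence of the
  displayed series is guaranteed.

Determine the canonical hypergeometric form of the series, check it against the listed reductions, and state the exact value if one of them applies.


The series (x = 1) is 2F1: upper {-3/7, 3}, lower {46/7}, prefactor -2/3. Verdict at x = 1: the Gauss summation I1 matches (x = 1: the Gamma ratio telescopes since c-a-b = 4 > 0 and a = 3 in Z>0). Exact value: -520/1029.

The tell: t_0 = -2/3 here, and the product of the first k integers (C = -2/3) is k!.
Term ratio: r(k) = 1 * (k-3/7) (k+3) / [(k+46/7) (k+1)] - poly over poly, x = 1 from leading terms; C = -2/3 at k = 0.


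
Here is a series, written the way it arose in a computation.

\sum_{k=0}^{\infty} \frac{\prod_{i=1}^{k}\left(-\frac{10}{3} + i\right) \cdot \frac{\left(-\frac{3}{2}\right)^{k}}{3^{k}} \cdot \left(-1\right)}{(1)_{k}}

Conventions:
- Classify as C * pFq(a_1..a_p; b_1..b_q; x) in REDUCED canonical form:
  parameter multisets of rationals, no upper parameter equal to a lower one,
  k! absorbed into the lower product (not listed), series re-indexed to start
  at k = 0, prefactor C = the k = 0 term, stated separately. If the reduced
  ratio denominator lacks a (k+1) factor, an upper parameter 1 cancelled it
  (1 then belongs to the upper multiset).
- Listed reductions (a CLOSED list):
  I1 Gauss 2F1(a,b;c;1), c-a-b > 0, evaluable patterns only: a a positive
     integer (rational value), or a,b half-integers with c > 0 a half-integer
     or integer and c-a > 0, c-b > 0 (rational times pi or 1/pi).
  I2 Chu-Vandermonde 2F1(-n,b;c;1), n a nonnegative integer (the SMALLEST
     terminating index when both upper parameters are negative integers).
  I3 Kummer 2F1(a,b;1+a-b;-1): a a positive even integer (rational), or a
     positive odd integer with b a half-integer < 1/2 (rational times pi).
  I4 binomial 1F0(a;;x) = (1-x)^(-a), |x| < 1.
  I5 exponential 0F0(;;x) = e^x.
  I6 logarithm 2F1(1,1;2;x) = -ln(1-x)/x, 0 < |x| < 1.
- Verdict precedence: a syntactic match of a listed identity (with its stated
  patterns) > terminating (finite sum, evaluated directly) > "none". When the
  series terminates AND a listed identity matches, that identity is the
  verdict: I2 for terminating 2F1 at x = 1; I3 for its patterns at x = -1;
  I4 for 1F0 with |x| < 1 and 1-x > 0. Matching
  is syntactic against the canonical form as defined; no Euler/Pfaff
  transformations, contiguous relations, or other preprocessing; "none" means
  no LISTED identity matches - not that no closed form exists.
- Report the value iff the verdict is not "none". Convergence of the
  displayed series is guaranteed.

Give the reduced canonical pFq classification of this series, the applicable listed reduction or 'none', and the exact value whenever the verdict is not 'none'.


Prefactor -1, argument -\frac{1}{2}: 1F0 with upper {-\frac{7}{3}} over lower {-}. Verdict: the I4 binomial reduction fires (the 1F0 binomial series: exponent 7/3, x = -\frac{1}{2}). Sum: \left(-1\right) \cdot \left(\frac{3}{2}\right)^{\frac{7}{3}}.

Structural cue: with t_0 = -1, the running product (prefactor -1) telescopes to a rising factorial.
Step ratio: r(k) = -\frac{1}{2} * (k-\frac{7}{3}) / [(k+1)] ; factor over Q: parameters, x = -\frac{1}{2}, and C = -1.


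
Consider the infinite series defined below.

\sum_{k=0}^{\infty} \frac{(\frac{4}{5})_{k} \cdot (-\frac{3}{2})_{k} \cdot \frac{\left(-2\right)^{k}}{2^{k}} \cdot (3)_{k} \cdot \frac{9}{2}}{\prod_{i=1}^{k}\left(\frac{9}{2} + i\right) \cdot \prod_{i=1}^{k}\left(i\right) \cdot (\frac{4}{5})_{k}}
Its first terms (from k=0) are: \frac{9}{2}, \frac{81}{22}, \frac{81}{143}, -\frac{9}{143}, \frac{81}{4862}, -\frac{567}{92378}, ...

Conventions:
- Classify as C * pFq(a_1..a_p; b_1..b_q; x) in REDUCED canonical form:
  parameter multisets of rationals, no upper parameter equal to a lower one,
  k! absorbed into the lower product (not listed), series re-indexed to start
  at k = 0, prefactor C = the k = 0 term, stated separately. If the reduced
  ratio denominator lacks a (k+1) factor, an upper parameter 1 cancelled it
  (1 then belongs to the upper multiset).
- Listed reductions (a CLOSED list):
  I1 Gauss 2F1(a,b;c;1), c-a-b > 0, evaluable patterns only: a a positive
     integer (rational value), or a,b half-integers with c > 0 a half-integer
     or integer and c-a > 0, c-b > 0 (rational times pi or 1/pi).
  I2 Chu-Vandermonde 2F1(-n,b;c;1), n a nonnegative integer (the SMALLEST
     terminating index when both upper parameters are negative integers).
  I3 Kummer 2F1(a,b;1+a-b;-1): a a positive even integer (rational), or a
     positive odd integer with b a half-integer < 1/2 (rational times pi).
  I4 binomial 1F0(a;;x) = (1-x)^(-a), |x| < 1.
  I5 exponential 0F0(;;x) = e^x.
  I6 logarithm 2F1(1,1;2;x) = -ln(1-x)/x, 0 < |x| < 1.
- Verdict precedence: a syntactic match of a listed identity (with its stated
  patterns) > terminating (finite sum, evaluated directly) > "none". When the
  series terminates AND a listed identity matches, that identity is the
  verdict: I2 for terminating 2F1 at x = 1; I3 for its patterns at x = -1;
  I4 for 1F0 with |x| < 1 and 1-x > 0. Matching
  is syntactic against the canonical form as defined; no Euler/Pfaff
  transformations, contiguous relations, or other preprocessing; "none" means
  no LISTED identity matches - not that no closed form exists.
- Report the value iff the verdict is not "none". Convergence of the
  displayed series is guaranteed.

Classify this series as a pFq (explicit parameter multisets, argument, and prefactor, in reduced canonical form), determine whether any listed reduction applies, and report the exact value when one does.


Reduced: x = -1, 2F1, upper = {-\frac{3}{2}, 3}, lower = {\frac{11}{2}}, C = \frac{9}{2}. Verdict: Kummer's theorem (I3) matches (x = -1; c = \frac{11}{2} equals 1+a-b for upper {-\frac{3}{2}, 3}: listed pattern). Exact value: \frac{2835}{1024} \cdot \pi.

First insight: t_0 being \frac{9}{2}, the parameter 4/5 appears in both the upper and lower lists and cancels.
Ratio: r(k) = -1 * (k-\frac{3}{2}) (k+3) / [(k+\frac{11}{2}) (k+1)] - poly over poly, x = -1 from leading terms; C = \frac{9}{2} at k = 0.


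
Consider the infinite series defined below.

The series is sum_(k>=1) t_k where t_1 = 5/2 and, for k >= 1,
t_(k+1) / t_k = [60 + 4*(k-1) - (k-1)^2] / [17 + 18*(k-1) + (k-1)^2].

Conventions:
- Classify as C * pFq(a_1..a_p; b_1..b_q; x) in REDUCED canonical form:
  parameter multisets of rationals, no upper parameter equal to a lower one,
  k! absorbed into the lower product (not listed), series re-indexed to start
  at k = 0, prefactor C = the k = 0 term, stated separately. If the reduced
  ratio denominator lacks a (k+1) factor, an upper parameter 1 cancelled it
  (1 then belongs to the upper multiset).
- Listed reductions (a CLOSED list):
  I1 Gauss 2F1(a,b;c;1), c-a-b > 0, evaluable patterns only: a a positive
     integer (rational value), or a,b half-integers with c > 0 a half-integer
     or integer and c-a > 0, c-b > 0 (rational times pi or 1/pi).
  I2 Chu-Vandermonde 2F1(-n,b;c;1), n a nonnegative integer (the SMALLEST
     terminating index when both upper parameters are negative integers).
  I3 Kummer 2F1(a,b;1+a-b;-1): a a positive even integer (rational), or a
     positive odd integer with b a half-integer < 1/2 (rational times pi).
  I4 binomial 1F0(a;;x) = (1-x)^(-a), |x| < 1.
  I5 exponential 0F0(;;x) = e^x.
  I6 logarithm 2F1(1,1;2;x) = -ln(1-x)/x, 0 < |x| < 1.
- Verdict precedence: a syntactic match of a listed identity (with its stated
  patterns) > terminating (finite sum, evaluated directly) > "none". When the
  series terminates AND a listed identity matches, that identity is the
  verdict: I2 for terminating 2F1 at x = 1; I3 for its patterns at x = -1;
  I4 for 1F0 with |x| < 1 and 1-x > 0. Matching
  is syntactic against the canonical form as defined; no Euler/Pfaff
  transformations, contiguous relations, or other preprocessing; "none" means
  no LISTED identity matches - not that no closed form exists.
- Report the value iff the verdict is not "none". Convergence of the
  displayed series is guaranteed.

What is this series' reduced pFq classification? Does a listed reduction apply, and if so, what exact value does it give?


With C = 5/2: the canonical form is 2F1(-10, 6; 17; -1). Verdict: Kummer's theorem (I3) applies (x = -1; c = 17 equals 1+a-b for upper {-10, 6}: listed pattern). Its exact value is 70.

Structural cue: t_0 being 5/2, roots of the ratio polynomials (prefactor 5/2) are the negated parameters.
Term ratio: r(k) = (-1) * (k-10) (k+6) / [(k+17) (k+1)] - rational; roots negated = parameters, x = (-1), C = 5/2.


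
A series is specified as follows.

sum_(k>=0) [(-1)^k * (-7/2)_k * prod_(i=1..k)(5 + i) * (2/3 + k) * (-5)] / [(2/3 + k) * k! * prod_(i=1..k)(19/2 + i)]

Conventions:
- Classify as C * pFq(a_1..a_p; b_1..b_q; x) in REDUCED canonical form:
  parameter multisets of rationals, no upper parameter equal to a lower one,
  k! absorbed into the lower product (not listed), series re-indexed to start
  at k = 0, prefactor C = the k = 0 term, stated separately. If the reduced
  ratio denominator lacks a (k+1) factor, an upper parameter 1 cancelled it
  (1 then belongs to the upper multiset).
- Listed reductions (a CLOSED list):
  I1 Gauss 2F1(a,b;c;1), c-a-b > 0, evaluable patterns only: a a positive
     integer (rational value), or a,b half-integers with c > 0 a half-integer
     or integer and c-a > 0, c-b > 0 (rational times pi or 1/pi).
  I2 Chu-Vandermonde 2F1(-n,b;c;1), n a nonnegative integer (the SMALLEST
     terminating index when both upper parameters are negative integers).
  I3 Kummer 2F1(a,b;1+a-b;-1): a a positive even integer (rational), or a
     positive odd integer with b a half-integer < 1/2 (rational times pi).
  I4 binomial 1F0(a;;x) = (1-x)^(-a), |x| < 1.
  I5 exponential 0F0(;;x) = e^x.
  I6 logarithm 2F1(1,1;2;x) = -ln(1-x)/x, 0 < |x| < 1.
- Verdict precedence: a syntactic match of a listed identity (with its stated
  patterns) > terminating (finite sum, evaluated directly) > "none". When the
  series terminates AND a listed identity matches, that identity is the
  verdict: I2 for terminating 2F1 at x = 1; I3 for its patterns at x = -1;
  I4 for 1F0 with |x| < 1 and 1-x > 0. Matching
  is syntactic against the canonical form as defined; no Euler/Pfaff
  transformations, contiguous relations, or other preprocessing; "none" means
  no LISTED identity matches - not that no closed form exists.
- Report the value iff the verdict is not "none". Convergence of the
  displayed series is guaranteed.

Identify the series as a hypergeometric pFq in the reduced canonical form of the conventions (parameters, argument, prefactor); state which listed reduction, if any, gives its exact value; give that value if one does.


Canonical form: C = -5 times 2F1 with upper {-7/2, 6}, lower {21/2}, x = -1. Verdict: Kummer (I3) fires (x = -1; c = 21/2 equals 1+a-b for upper {-7/2, 6}: listed pattern). Sum: -1615/64.

Key step: from the first term -5: the lower running product (prefactor -5) is a rising factorial.
Step ratio: r(k) = (-1) * (k-7/2) (k+6) / [(k+21/2) (k+1)] - rational; roots negated = parameters, x = (-1), C = -5.


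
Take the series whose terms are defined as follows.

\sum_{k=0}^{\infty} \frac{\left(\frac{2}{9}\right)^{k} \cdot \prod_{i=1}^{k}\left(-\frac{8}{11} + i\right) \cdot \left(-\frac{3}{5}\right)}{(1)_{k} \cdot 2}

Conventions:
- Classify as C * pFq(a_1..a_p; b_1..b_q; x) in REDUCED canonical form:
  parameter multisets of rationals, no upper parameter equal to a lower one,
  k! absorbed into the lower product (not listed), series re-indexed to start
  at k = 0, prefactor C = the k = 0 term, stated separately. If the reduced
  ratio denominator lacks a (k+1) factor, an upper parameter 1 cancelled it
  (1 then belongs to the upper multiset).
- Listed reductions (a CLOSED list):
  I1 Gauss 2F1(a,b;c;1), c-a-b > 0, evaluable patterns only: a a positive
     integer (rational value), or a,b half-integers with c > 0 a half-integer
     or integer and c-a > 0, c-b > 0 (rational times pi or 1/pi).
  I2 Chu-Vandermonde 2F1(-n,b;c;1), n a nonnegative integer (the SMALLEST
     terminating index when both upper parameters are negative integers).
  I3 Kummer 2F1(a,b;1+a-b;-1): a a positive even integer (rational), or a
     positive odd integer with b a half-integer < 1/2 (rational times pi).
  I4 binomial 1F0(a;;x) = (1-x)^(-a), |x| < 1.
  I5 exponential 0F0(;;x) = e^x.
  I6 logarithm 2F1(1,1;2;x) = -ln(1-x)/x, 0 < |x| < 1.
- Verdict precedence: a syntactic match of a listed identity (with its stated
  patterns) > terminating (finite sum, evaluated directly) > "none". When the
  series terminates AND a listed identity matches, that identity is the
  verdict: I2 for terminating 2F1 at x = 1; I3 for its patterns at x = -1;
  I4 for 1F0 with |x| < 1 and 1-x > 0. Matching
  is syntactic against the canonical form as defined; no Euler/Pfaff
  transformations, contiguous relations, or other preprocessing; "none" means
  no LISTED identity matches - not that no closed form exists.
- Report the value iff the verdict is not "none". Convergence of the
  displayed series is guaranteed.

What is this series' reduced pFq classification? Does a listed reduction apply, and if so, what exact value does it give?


Prefactor -\frac{3}{10}, argument \frac{2}{9}: 1F0 with upper {\frac{3}{11}} over lower {-}. Verdict at x = \frac{2}{9}: binomial (I4) matches (the 1F0 binomial series: exponent -3/11, x = \frac{2}{9}). Exact value: \left(-\frac{3}{10}\right) \cdot \left(\frac{7}{9}\right)^{-\frac{3}{11}}.

Key step: t_0 being -\frac{3}{10}, (1)_k (C = -3/10) is k! itself.
Consecutive-term ratio: r(k) = \frac{2}{9} * (k+\frac{3}{11}) / [(k+1)] - rational in k. x = \frac{2}{9}; t_0 = -\frac{3}{10}; negate the roots.


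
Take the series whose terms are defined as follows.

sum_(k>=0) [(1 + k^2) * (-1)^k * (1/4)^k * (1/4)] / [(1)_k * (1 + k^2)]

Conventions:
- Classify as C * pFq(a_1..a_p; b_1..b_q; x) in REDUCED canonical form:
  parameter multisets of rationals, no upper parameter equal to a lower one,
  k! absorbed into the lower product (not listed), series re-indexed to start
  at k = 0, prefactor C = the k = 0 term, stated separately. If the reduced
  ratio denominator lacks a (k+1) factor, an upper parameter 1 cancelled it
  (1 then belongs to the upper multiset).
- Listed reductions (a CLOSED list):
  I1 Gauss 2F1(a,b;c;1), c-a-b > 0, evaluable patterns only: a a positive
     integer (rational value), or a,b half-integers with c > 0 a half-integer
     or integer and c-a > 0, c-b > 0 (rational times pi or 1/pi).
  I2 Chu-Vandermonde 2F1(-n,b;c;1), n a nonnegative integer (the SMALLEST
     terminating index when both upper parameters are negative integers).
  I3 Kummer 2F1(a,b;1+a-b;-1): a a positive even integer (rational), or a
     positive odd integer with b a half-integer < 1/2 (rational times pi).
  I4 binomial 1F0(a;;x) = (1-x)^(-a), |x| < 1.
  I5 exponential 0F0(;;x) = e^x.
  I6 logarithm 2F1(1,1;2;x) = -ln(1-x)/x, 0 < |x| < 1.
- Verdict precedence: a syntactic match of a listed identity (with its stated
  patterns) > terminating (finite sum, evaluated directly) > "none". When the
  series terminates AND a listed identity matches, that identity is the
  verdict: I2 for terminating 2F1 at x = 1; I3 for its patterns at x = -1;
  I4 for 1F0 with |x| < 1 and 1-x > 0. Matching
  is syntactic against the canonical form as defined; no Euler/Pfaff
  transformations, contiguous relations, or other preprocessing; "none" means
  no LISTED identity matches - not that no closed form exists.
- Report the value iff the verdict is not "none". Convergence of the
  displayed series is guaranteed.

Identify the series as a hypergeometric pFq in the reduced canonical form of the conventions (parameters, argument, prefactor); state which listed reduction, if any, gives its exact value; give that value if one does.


Reduced: x = -1/4, 0F0, upper = {-}, lower = {-}, C = 1/4. Verdict (x = -1/4): the exponential series (I5) applies (the 0F0 exponential series at x = -1/4). Exact value: (1/4) * e^(-1/4).

Key step: t_0 = 1/4 here, and the (-1)^k factor (C = 1/4) folds into the argument's sign.
Step ratio: r(k) = (-1/4) * 1 / [(k+1)] - rational in k. x = (-1/4); t_0 = 1/4; negate the roots.


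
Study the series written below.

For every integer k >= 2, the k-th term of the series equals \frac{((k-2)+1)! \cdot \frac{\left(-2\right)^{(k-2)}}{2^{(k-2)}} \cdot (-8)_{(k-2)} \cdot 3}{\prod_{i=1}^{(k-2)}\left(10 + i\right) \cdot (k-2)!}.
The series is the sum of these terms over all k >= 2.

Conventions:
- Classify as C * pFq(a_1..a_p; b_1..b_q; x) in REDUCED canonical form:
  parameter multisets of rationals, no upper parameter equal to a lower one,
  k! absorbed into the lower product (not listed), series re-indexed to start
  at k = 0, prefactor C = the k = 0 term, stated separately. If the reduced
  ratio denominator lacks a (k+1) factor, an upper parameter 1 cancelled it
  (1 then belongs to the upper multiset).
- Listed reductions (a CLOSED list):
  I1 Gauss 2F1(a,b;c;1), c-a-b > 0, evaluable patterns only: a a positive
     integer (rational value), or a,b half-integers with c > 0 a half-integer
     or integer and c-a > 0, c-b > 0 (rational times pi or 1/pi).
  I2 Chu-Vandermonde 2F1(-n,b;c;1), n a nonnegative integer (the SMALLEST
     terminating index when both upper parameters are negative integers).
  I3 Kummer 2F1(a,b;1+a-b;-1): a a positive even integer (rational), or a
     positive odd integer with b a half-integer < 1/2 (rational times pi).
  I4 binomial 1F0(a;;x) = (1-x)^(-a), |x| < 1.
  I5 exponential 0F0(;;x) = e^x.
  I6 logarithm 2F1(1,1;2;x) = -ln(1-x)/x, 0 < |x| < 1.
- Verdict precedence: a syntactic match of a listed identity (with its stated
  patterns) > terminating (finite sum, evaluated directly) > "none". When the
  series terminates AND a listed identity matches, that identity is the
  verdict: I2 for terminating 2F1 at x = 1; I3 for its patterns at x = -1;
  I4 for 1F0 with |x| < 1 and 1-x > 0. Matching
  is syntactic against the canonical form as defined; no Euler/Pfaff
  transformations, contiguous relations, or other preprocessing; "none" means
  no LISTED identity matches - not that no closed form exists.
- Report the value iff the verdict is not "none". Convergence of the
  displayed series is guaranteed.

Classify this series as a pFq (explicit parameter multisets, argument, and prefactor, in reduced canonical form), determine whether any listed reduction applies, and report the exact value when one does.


Reduced: x = -1, 2F1, upper = {-8, 2}, lower = {11}, C = 3. Verdict: this is Kummer's theorem (I3) (x = -1; c = 11 equals 1+a-b for upper {-8, 2}: listed pattern). Exact value: 15.

Key observation: t_0 being 3, the two k-th powers (prefactor 3) combine into one argument.
Ratio: r(k) = -1 * (k-8) (k+2) / [(k+11) (k+1)] ; factor over Q: parameters, x = -1, and C = 3.


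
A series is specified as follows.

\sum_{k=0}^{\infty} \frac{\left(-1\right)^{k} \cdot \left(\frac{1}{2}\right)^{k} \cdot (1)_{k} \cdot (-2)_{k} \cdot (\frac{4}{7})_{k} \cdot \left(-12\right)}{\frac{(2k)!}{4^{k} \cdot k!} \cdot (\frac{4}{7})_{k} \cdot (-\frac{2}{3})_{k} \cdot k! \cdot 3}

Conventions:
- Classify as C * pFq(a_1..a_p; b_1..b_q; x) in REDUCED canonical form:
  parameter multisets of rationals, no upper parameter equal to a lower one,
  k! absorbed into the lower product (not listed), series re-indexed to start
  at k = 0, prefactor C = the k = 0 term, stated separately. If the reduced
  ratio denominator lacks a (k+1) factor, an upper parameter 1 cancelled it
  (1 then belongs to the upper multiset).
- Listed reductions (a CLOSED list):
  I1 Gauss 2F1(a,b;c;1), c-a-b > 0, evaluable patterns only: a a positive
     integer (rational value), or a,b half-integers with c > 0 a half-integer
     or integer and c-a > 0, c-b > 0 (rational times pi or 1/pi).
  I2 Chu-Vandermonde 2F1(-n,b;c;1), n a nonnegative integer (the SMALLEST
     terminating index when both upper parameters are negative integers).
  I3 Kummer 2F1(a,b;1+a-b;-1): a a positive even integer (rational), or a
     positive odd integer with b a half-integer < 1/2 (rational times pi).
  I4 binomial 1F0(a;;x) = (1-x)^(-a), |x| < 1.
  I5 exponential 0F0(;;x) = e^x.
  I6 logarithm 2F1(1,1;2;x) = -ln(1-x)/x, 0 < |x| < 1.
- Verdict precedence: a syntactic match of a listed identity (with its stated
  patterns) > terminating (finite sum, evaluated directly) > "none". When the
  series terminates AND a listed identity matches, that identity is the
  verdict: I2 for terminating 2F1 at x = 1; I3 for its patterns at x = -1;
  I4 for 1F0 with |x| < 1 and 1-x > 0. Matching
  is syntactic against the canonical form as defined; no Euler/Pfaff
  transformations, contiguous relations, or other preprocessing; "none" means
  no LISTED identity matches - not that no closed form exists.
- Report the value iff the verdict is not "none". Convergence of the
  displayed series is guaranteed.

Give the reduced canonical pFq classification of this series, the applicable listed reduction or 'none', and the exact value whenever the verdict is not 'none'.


Canonical form: C = -4 times 2F2 with upper {-2, 1}, lower {-\frac{2}{3}, \frac{1}{2}}, x = -\frac{1}{2}. Verdict: terminating at k = 2: the factor (-2)_k kills every later term; summing the 3 survivors is exact. Sum: 20.

The tell: t_0 = -4 here, and the lower (2k)!/(4^k k!) block (prefactor -4) is (1/2)_k.
Ratio: r(k) = -\frac{1}{2} * (k-2) (k+1) / [(k-\frac{2}{3}) (k+\frac{1}{2}) (k+1)] ; factor over Q: parameters, x = -\frac{1}{2}, and C = -4.


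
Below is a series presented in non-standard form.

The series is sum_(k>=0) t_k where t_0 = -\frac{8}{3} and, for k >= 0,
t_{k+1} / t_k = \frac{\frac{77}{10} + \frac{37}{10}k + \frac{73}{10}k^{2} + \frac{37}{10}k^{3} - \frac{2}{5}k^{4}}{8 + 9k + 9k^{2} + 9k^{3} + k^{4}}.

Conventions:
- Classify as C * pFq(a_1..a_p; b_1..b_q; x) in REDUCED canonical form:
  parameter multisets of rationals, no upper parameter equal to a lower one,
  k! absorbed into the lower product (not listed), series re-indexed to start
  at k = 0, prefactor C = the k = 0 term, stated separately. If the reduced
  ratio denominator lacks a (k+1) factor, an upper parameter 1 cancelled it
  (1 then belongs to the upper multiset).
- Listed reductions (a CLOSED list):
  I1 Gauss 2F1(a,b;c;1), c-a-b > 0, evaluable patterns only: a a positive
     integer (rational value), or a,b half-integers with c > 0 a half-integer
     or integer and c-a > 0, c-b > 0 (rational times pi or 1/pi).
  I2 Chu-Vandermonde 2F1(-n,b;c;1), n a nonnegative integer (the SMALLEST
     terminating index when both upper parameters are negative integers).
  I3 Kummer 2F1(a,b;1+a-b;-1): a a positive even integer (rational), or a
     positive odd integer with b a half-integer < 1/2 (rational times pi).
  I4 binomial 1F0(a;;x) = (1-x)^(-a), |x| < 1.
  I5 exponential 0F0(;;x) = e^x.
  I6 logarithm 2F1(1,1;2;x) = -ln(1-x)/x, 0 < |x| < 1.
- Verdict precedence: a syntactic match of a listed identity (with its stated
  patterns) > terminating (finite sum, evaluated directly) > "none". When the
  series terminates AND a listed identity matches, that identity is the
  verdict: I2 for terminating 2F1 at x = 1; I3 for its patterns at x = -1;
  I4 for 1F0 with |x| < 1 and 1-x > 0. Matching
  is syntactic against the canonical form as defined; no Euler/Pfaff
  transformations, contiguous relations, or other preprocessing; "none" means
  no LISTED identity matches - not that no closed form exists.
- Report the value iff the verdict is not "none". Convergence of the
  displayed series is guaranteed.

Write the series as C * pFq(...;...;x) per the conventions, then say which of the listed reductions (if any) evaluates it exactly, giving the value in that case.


At argument -\frac{2}{5}: a 2F1 with upper {-11, \frac{7}{4}}, lower {8}, scaled by C = -\frac{8}{3}. Verdict: terminating - no listed pattern fits, but -11 in the upper list cuts the series at k = 11; direct evaluation. Its exact value is -\frac{2393050012862261291}{305510400000000000}.

Key step: x = -\frac{2}{5} and the ratio is unreduced: k^2 + 1 divides both sides (C = -8/3).
Ratio: r(k) = -\frac{2}{5} * (k-11) (k+\frac{7}{4}) / [(k+8) (k+1)] ; factor over Q: parameters, x = -\frac{2}{5}, and C = -\frac{8}{3}.


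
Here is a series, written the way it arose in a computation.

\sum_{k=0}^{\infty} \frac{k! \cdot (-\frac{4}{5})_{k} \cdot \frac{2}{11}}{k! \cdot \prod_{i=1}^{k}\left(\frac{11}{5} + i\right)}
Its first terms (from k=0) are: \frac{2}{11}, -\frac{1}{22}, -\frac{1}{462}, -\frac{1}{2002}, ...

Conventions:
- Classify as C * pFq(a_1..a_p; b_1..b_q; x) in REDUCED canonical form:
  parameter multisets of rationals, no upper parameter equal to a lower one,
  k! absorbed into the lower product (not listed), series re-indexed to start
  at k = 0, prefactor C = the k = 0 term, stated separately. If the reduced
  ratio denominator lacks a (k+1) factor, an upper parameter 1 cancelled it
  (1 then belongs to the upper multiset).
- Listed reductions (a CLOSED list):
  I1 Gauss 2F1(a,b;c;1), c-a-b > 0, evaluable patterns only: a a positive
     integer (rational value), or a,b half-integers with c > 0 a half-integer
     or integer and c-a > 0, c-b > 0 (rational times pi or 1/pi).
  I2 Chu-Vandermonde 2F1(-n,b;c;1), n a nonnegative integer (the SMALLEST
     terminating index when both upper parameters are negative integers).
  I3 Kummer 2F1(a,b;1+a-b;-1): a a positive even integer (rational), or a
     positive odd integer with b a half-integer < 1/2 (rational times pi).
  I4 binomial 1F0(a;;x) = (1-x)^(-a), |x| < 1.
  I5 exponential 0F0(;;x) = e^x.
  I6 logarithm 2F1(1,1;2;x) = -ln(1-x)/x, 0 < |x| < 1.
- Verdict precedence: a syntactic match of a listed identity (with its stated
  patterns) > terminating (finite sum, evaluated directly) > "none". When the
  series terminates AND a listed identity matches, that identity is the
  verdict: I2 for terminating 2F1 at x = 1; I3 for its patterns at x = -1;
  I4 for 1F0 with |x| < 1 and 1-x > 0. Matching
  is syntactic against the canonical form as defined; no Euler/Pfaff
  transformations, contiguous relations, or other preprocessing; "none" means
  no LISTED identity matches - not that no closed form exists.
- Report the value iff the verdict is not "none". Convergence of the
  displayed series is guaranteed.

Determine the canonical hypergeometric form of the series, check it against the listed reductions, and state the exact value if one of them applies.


Prefactor \frac{2}{11}, argument 1: 2F1 with upper {-\frac{4}{5}, 1} over lower {\frac{16}{5}}. Verdict at x = 1: Gauss's theorem (I1) matches (x = 1: the Gamma ratio telescopes since c-a-b = 3 > 0 and a = 1 in Z>0). Sum: \frac{2}{15}.

Key observation: with t_0 = \frac{2}{11}, the lower running product (C = 2/11, x = 1) is a rising factorial.
Step ratio: r(k) = 1 * (k-\frac{4}{5}) (k+1) / [(k+\frac{16}{5}) (k+1)] - rational in k, leading ratio 1; with t_0 = \frac{2}{11}, classification follows.


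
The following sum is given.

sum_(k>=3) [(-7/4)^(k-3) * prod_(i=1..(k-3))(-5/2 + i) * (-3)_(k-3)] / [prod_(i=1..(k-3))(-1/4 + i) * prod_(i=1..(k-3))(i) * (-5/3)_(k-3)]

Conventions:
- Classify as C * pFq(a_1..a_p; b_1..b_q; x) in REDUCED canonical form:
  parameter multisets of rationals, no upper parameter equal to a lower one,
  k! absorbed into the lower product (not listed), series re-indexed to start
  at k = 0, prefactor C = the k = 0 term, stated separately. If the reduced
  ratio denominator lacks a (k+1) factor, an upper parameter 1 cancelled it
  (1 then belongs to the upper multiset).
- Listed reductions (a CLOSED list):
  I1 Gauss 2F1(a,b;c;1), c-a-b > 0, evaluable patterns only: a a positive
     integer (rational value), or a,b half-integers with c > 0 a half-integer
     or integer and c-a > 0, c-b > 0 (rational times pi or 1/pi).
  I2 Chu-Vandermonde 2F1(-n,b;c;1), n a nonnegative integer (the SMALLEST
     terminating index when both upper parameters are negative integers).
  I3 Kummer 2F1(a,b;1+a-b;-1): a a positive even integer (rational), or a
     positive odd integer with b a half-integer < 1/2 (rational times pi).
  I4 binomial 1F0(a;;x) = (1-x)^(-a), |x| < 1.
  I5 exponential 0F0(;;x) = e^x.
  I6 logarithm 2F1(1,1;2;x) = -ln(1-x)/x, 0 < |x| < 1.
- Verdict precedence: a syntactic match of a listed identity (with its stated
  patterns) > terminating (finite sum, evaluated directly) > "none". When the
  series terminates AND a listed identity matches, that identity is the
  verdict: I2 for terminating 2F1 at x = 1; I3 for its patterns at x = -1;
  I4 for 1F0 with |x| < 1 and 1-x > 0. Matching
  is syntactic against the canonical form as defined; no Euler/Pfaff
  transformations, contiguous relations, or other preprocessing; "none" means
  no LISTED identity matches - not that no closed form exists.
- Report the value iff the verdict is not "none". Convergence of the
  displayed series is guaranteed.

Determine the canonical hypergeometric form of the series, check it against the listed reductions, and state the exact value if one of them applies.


This is 1 * 2F2(-3, -3/2; -5/3, 3/4; -7/4) in reduced canonical form. Verdict: terminating - upper -3 stops the sum at k = 3; the 4 terms are added exactly. Sum: 2381/176.

Key step: x = (-7/4) and the product of the first k integers (C = 1) is k!.
Ratio: r(k) = (-7/4) * (k-3) (k-3/2) / [(k-5/3) (k+3/4) (k+1)] - rational in k, leading ratio (-7/4); with t_0 = 1, classification follows.


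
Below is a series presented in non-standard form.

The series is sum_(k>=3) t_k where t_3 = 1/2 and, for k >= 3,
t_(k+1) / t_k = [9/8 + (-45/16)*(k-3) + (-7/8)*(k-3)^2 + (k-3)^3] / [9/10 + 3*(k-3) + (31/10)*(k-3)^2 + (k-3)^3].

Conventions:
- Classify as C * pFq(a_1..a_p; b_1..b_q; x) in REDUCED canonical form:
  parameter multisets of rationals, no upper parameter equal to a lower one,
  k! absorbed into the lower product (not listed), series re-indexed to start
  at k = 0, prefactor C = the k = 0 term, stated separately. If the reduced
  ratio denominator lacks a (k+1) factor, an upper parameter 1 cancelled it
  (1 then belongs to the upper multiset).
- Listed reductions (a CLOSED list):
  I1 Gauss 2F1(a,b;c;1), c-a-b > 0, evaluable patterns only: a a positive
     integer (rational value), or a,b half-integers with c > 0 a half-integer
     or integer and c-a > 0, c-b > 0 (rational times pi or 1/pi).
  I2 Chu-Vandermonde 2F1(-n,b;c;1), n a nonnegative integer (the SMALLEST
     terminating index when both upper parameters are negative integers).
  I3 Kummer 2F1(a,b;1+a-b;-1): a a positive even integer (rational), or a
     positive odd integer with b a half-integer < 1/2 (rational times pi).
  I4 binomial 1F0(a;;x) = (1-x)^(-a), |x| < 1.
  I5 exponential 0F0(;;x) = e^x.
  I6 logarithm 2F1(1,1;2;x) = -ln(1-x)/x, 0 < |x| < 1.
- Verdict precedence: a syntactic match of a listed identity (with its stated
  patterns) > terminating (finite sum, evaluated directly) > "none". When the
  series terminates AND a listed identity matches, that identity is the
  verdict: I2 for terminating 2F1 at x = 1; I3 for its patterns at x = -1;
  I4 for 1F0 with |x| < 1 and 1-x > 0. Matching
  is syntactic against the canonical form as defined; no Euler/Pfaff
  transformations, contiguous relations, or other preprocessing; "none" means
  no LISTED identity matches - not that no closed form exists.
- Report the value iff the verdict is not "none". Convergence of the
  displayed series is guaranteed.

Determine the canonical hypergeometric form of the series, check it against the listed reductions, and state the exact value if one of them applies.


Key observation: with t_0 = 1/2, cancel k + 3/2 from the displayed ratio first; then C = 1/2, x = 1.
Ratio: r(k) = 1 * (k-2) (k-3/8) / [(k+3/5) (k+1)] - rational in k. x = 1; t_0 = 1/2; negate the roots.

Classification (C = 1/2): 2F1 with upper {-2, -3/8}, lower {3/5}, argument x = 1. Verdict: Chu-Vandermonde (I2) applies (terminating 2F1 at x = 1 with n = 2, b = -3/8, c = 3/5). Hence: 1027/1024.


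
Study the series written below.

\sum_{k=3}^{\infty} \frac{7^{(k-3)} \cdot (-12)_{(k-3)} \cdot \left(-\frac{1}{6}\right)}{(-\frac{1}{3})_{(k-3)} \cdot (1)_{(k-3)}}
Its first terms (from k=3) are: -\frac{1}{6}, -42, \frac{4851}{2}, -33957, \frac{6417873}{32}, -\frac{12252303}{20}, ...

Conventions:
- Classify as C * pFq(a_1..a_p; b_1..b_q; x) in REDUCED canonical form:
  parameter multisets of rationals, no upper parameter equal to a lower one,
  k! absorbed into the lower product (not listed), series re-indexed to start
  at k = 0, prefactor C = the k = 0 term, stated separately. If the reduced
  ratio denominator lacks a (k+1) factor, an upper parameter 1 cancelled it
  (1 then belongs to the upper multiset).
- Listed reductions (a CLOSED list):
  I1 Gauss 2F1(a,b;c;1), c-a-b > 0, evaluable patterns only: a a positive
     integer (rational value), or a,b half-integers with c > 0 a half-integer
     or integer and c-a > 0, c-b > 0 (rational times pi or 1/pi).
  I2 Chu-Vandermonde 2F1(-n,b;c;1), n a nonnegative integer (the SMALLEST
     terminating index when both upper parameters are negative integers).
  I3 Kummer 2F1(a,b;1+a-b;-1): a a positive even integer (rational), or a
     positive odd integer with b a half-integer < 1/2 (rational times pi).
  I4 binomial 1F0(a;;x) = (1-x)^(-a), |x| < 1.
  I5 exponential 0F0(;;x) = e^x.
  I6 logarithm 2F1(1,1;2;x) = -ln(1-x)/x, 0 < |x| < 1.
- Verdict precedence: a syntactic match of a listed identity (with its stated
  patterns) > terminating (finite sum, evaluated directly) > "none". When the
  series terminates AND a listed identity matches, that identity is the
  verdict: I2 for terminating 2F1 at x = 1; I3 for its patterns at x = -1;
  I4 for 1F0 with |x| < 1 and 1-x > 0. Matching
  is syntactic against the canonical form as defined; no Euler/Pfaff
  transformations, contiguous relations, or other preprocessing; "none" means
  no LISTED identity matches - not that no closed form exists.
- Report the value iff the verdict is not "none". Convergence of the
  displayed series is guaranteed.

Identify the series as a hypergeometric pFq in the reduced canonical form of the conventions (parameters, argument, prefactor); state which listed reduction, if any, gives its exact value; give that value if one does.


Prefactor -\frac{1}{6}, argument 7: 1F1 with upper {-12} over lower {-\frac{1}{3}}. Verdict: terminating. With -12 upstairs the series is a 13-term polynomial sum; evaluated term by term. Exact value: \frac{224494062229}{2786672640}.

Key step: x = 7 and (1)_k (prefactor -1/6) is k! itself.
Adjacent-term ratio: r(k) = 7 * (k-12) / [(k-\frac{1}{3}) (k+1)] - rational in k. x = 7; t_0 = -\frac{1}{6}; negate the roots.


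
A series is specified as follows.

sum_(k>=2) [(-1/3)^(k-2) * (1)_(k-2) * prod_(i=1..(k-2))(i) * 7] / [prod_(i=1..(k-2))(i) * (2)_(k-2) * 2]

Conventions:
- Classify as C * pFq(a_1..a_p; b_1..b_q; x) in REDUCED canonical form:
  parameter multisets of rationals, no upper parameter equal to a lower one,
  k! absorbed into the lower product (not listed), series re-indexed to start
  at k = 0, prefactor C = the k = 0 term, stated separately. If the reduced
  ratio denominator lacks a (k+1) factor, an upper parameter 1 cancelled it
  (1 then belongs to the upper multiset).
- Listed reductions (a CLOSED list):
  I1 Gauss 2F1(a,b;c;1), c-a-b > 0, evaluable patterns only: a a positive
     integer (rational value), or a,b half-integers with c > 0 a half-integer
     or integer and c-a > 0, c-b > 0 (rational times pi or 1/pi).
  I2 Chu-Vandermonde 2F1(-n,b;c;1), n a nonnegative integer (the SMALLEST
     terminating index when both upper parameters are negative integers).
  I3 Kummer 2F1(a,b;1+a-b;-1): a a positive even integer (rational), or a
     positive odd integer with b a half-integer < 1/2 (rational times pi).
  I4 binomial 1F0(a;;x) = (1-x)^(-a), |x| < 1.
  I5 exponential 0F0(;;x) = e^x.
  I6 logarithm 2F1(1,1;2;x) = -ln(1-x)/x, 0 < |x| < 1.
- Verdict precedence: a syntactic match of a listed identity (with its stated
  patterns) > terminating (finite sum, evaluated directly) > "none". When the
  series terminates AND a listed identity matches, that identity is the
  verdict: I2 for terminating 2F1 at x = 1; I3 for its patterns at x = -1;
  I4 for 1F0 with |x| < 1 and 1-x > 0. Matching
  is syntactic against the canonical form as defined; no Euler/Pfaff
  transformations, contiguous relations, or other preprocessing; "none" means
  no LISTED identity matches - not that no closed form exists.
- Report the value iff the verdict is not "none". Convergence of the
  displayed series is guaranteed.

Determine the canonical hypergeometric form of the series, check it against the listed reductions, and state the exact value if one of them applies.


With C = 7/2: the canonical form is 2F1(1, 1; 2; -1/3). Verdict: logarithm (I6) fires (the logarithm: parameters (1,1;2), x = -1/3). Sum: (21/2) * ln(4/3).

Structural cue: x = (-1/3) and the constant factors (C = 7/2, x = -1/3) combine into one prefactor.
Consecutive-term ratio: r(k) = (-1/3) * (k+1) (k+1) / [(k+2) (k+1)] ; factor over Q: parameters, x = (-1/3), and C = 7/2.
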